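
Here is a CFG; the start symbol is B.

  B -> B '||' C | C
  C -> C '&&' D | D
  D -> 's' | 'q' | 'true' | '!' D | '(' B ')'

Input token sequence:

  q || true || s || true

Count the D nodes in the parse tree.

[B [B [B [B [C [D q]]] || [C [D true]]] || [C [D s]]] || [C [D true]]]

4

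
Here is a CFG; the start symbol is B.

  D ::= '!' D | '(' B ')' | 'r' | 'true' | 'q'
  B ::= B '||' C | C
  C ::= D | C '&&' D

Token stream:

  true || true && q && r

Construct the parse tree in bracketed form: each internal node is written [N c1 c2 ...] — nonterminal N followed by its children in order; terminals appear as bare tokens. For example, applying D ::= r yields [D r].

B
B || C
C || C
D || C
true || C
true || C && D
true || C && D && D
true || D && D && D
true || true && D && D
true || true && q && D
true || true && q && r

[B [B [C [D true]]] || [C [C [C [D true]] && [D q]] && [D r]]]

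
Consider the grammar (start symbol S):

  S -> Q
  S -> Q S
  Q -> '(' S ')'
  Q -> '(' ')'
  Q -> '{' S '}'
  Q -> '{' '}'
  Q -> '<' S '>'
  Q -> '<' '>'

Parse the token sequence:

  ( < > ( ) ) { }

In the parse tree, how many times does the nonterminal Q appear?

[S [Q ( [S [Q < >] [S [Q ( )]]] )] [S [Q { }]]]

4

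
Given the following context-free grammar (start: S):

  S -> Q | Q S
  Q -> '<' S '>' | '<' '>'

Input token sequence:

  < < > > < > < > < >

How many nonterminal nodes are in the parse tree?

10

[S [Q < [S [Q < >]] >] [S [Q < >] [S [Q < >] [S [Q < >]]]]]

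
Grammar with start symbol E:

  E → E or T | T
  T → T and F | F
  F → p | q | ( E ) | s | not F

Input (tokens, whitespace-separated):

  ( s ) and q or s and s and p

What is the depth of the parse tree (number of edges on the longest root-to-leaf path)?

[E [E [T [T [F ( [E [T [F s]]] )]] and [F q]]] or [T [T [T [F s]] and [F s]] and [F p]]]

8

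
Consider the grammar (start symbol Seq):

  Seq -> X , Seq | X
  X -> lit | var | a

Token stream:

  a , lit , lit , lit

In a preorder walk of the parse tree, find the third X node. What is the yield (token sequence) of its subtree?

[Seq [X a] , [Seq [X lit] , [Seq [X lit] , [Seq [X lit]]]]]

lit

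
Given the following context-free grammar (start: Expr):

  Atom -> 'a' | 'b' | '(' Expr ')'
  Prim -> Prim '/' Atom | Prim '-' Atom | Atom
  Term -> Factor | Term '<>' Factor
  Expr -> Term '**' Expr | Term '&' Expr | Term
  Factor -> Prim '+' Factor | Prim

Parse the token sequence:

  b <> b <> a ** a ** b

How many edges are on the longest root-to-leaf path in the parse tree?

[Expr [Term [Term [Term [Factor [Prim [Atom b]]]] <> [Factor [Prim [Atom b]]]] <> [Factor [Prim [Atom a]]]] ** [Expr [Term [Factor [Prim [Atom a]]]] ** [Expr [Term [Factor [Prim [Atom b]]]]]]]

7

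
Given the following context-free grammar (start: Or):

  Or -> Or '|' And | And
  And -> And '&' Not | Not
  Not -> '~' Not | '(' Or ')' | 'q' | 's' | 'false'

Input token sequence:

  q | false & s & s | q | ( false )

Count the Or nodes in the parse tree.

5

[Or [Or [Or [Or [And [Not q]]] | [And [And [And [Not false]] & [Not s]] & [Not s]]] | [And [Not q]]] | [And [Not ( [Or [And [Not false]]] )]]]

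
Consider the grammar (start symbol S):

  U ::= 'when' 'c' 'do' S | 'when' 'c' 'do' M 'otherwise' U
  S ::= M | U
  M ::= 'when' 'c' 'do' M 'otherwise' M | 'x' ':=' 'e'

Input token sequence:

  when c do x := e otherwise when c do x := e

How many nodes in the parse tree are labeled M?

[S [U when c do [M x := e] otherwise [U when c do [S [M x := e]]]]]

2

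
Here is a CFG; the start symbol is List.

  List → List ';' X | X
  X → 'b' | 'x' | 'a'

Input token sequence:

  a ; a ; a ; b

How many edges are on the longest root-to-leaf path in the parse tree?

[List [List [List [List [X a]] ; [X a]] ; [X a]] ; [X b]]

5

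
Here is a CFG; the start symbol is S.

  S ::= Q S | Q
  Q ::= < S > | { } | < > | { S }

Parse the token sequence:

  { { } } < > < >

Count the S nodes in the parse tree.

4

[S [Q { [S [Q { }]] }] [S [Q < >] [S [Q < >]]]]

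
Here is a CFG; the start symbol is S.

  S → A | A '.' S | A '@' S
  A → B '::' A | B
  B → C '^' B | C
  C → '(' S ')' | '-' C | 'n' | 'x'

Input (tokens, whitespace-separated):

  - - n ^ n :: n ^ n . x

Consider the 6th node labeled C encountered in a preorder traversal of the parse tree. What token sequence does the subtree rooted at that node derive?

n

[S [A [B [C - [C - [C n]]] ^ [B [C n]]] :: [A [B [C n] ^ [B [C n]]]]] . [S [A [B [C x]]]]]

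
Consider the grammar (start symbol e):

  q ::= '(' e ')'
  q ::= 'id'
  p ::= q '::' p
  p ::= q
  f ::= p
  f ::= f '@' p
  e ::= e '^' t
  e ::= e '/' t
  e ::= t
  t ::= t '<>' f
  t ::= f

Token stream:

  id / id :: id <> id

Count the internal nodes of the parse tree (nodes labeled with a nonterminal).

16

[e [e [t [f [p [q id]]]]] / [t [t [f [p [q id] :: [p [q id]]]]] <> [f [p [q id]]]]]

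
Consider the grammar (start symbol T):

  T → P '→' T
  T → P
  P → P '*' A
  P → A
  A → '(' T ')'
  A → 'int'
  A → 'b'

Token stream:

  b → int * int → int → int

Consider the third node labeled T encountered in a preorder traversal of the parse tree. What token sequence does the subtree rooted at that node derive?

[T [P [A b]] → [T [P [P [A int]] * [A int]] → [T [P [A int]] → [T [P [A int]]]]]]

int → int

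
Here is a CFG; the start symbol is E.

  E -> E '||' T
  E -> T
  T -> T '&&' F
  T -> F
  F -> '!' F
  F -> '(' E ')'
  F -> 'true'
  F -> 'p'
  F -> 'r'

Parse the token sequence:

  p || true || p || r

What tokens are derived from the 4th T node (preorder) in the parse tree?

r

[E [E [E [E [T [F p]]] || [T [F true]]] || [T [F p]]] || [T [F r]]]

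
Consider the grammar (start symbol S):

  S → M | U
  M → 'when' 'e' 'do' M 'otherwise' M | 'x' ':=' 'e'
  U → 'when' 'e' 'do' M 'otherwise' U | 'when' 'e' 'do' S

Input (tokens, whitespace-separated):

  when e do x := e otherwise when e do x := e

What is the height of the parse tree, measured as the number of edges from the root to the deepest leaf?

5

[S [U when e do [M x := e] otherwise [U when e do [S [M x := e]]]]]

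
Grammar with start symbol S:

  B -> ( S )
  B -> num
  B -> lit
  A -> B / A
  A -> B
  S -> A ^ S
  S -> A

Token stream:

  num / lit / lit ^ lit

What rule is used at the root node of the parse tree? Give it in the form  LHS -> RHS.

[S [A [B num] / [A [B lit] / [A [B lit]]]] ^ [S [A [B lit]]]]

S -> A ^ S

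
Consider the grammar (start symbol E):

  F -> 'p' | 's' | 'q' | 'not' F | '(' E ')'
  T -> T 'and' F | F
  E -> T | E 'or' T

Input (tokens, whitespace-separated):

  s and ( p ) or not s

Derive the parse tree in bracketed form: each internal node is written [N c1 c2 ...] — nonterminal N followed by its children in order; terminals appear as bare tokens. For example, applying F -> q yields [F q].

[E [E [T [T [F s]] and [F ( [E [T [F p]]] )]]] or [T [F not [F s]]]]

E
E or T
T or T
T and F or T
F and F or T
s and F or T
s and ( E ) or T
s and ( T ) or T
s and ( F ) or T
s and ( p ) or T
s and ( p ) or F
s and ( p ) or not F
s and ( p ) or not s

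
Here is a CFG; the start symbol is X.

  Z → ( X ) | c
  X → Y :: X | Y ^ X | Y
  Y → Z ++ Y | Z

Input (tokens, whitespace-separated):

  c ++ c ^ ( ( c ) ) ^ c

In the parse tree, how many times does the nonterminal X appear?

[X [Y [Z c] ++ [Y [Z c]]] ^ [X [Y [Z ( [X [Y [Z ( [X [Y [Z c]]] )]]] )]] ^ [X [Y [Z c]]]]]

5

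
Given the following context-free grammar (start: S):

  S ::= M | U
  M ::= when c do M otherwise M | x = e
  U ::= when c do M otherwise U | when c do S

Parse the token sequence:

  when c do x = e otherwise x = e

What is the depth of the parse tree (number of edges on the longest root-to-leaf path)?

3

[S [M when c do [M x = e] otherwise [M x = e]]]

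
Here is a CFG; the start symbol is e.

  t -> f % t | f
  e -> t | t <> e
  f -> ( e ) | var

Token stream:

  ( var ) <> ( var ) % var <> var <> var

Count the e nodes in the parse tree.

6

[e [t [f ( [e [t [f var]]] )]] <> [e [t [f ( [e [t [f var]]] )] % [t [f var]]] <> [e [t [f var]] <> [e [t [f var]]]]]]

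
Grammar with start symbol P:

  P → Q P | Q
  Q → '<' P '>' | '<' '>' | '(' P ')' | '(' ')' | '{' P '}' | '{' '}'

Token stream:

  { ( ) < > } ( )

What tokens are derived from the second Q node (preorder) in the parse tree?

[P [Q { [P [Q ( )] [P [Q < >]]] }] [P [Q ( )]]]

( )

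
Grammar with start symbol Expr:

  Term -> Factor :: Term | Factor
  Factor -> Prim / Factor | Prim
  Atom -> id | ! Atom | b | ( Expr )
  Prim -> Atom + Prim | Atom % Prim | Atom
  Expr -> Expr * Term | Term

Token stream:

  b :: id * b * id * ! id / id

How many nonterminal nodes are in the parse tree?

28

[Expr [Expr [Expr [Expr [Term [Factor [Prim [Atom b]]] :: [Term [Factor [Prim [Atom id]]]]]] * [Term [Factor [Prim [Atom b]]]]] * [Term [Factor [Prim [Atom id]]]]] * [Term [Factor [Prim [Atom ! [Atom id]]] / [Factor [Prim [Atom id]]]]]]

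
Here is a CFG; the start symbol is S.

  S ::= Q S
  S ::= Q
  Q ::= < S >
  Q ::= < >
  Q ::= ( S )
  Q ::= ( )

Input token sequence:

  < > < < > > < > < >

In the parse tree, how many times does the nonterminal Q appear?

5

[S [Q < >] [S [Q < [S [Q < >]] >] [S [Q < >] [S [Q < >]]]]]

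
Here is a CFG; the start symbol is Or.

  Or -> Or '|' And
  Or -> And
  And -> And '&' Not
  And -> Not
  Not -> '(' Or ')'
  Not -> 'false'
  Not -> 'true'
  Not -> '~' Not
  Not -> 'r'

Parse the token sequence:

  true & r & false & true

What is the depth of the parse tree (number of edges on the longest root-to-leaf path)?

[Or [And [And [And [And [Not true]] & [Not r]] & [Not false]] & [Not true]]]

6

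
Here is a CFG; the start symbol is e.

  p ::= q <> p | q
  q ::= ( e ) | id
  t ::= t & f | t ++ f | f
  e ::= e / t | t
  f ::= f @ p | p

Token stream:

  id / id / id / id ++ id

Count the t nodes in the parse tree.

5

[e [e [e [e [t [f [p [q id]]]]] / [t [f [p [q id]]]]] / [t [f [p [q id]]]]] / [t [t [f [p [q id]]]] ++ [f [p [q id]]]]]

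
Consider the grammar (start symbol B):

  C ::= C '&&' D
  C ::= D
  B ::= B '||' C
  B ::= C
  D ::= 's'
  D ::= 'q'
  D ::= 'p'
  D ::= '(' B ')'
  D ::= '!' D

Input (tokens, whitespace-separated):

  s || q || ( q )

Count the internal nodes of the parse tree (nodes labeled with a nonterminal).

[B [B [B [C [D s]]] || [C [D q]]] || [C [D ( [B [C [D q]]] )]]]

12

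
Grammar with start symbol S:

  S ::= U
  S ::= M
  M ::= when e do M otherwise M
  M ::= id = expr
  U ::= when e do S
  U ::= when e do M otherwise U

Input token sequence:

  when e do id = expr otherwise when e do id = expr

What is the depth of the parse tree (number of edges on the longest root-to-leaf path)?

5

[S [U when e do [M id = expr] otherwise [U when e do [S [M id = expr]]]]]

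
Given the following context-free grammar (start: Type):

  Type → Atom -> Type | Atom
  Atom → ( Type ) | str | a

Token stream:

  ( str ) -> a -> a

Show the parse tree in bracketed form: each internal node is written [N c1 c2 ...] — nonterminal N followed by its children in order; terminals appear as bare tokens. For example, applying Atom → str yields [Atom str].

[Type [Atom ( [Type [Atom str]] )] -> [Type [Atom a] -> [Type [Atom a]]]]

Type
Atom -> Type
( Type ) -> Type
( Atom ) -> Type
( str ) -> Type
( str ) -> Atom -> Type
( str ) -> a -> Type
( str ) -> a -> Atom
( str ) -> a -> a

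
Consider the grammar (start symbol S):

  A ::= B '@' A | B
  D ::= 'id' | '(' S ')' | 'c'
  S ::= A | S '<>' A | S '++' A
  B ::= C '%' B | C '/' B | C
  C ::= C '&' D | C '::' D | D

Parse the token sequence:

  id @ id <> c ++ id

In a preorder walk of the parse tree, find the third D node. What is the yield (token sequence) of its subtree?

c

[S [S [S [A [B [C [D id]]] @ [A [B [C [D id]]]]]] <> [A [B [C [D c]]]]] ++ [A [B [C [D id]]]]]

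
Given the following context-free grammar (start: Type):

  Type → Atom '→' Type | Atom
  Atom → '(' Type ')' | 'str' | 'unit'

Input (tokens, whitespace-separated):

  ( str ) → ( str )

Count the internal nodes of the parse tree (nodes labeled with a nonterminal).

[Type [Atom ( [Type [Atom str]] )] → [Type [Atom ( [Type [Atom str]] )]]]

8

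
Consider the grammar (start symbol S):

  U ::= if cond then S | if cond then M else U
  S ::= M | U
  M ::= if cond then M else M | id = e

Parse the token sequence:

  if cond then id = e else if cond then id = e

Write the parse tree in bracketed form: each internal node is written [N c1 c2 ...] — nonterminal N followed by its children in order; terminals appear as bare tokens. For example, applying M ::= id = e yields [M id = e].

S
U
if cond then M else U
if cond then id = e else U
if cond then id = e else if cond then S
if cond then id = e else if cond then M
if cond then id = e else if cond then id = e

[S [U if cond then [M id = e] else [U if cond then [S [M id = e]]]]]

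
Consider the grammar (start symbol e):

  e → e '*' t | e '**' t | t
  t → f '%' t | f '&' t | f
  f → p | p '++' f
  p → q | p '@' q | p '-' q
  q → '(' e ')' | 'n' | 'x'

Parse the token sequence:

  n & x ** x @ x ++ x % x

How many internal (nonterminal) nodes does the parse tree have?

[e [e [t [f [p [q n]]] & [t [f [p [q x]]]]]] ** [t [f [p [p [q x]] @ [q x]] ++ [f [p [q x]]]] % [t [f [p [q x]]]]]]

23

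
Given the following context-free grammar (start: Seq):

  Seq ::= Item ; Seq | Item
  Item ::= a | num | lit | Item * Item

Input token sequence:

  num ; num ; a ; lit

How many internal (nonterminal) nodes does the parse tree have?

[Seq [Item num] ; [Seq [Item num] ; [Seq [Item a] ; [Seq [Item lit]]]]]

8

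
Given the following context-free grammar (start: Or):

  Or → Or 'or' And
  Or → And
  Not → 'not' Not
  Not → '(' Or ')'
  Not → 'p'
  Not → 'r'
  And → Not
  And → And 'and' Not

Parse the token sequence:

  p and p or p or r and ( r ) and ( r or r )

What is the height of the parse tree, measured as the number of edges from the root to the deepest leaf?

7

[Or [Or [Or [And [And [Not p]] and [Not p]]] or [And [Not p]]] or [And [And [And [Not r]] and [Not ( [Or [And [Not r]]] )]] and [Not ( [Or [Or [And [Not r]]] or [And [Not r]]] )]]]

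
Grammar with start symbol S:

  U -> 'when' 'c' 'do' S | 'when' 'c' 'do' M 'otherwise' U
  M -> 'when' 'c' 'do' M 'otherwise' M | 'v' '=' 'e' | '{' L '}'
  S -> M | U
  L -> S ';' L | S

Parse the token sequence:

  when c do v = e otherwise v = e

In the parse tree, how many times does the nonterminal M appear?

3

[S [M when c do [M v = e] otherwise [M v = e]]]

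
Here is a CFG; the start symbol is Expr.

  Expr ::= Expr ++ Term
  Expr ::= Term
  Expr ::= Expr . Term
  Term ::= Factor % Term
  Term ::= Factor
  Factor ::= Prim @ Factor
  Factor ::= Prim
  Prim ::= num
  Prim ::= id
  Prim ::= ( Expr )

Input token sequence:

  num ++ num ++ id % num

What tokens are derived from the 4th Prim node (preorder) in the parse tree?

num

[Expr [Expr [Expr [Term [Factor [Prim num]]]] ++ [Term [Factor [Prim num]]]] ++ [Term [Factor [Prim id]] % [Term [Factor [Prim num]]]]]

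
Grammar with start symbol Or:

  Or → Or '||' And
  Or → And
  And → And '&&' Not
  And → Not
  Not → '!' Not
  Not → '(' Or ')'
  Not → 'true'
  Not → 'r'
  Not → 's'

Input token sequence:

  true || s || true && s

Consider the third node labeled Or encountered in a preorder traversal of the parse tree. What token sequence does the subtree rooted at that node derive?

[Or [Or [Or [And [Not true]]] || [And [Not s]]] || [And [And [Not true]] && [Not s]]]

true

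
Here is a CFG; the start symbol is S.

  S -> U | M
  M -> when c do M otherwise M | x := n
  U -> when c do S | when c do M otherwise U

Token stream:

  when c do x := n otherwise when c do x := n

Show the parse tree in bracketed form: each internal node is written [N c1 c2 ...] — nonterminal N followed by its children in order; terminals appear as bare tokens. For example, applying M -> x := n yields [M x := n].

S
U
when c do M otherwise U
when c do x := n otherwise U
when c do x := n otherwise when c do S
when c do x := n otherwise when c do M
when c do x := n otherwise when c do x := n

[S [U when c do [M x := n] otherwise [U when c do [S [M x := n]]]]]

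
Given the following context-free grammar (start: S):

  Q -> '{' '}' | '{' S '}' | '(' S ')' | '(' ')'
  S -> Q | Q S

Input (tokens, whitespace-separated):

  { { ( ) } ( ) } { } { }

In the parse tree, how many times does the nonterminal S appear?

[S [Q { [S [Q { [S [Q ( )]] }] [S [Q ( )]]] }] [S [Q { }] [S [Q { }]]]]

6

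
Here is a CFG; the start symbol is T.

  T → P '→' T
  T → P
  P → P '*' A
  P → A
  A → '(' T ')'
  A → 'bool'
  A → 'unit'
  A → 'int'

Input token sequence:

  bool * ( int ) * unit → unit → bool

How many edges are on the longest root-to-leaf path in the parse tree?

7

[T [P [P [P [A bool]] * [A ( [T [P [A int]]] )]] * [A unit]] → [T [P [A unit]] → [T [P [A bool]]]]]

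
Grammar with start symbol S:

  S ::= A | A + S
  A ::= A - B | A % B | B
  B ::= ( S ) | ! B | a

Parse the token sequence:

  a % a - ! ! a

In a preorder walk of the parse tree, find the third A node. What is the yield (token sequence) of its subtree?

a

[S [A [A [A [B a]] % [B a]] - [B ! [B ! [B a]]]]]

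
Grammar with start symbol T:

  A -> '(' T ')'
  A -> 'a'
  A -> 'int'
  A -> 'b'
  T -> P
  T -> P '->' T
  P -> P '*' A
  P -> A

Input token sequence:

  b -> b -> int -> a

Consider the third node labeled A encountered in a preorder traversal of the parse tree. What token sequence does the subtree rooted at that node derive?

[T [P [A b]] -> [T [P [A b]] -> [T [P [A int]] -> [T [P [A a]]]]]]

int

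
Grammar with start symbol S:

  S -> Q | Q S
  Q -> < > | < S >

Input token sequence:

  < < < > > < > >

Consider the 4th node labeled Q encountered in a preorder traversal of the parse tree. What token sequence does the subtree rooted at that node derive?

< >

[S [Q < [S [Q < [S [Q < >]] >] [S [Q < >]]] >]]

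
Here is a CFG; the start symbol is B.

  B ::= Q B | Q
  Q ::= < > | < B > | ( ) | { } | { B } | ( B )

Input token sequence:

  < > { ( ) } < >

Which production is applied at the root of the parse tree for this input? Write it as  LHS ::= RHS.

B ::= Q B

[B [Q < >] [B [Q { [B [Q ( )]] }] [B [Q < >]]]]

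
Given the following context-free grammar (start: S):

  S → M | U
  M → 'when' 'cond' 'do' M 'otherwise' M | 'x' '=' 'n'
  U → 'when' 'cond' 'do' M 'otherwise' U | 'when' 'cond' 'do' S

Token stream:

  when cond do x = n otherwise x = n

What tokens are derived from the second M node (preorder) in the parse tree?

[S [M when cond do [M x = n] otherwise [M x = n]]]

x = n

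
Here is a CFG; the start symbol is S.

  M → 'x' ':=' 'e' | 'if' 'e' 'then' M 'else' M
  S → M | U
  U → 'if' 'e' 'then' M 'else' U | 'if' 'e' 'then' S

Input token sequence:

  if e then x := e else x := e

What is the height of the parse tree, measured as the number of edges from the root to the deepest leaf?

[S [M if e then [M x := e] else [M x := e]]]

3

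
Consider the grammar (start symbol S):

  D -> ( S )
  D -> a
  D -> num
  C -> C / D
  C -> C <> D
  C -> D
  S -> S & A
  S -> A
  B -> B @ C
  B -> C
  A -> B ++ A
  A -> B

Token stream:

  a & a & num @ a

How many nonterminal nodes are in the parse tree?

18

[S [S [S [A [B [C [D a]]]]] & [A [B [C [D a]]]]] & [A [B [B [C [D num]]] @ [C [D a]]]]]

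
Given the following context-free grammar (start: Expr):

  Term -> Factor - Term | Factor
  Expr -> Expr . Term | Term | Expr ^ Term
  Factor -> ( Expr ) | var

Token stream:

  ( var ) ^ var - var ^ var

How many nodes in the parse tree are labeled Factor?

[Expr [Expr [Expr [Term [Factor ( [Expr [Term [Factor var]]] )]]] ^ [Term [Factor var] - [Term [Factor var]]]] ^ [Term [Factor var]]]

5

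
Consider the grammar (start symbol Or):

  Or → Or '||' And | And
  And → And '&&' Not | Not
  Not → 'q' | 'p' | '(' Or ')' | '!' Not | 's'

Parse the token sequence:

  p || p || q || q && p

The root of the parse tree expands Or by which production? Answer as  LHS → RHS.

Or → Or '||' And

[Or [Or [Or [Or [And [Not p]]] || [And [Not p]]] || [And [Not q]]] || [And [And [Not q]] && [Not p]]]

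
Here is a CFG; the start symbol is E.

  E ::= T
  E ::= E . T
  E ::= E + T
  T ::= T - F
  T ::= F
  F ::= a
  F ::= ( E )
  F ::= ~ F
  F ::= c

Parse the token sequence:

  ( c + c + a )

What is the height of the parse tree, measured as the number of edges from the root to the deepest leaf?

8

[E [T [F ( [E [E [E [T [F c]]] + [T [F c]]] + [T [F a]]] )]]]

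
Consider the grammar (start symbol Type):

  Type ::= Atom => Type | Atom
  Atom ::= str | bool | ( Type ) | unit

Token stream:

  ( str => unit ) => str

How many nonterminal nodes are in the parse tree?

[Type [Atom ( [Type [Atom str] => [Type [Atom unit]]] )] => [Type [Atom str]]]

8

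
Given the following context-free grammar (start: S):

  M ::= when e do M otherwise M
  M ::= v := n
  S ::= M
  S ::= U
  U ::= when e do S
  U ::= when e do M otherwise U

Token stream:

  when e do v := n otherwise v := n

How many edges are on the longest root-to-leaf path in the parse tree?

3

[S [M when e do [M v := n] otherwise [M v := n]]]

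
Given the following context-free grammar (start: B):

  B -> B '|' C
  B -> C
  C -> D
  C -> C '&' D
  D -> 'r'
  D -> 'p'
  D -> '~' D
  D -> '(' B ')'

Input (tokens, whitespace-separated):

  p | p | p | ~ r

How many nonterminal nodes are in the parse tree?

13

[B [B [B [B [C [D p]]] | [C [D p]]] | [C [D p]]] | [C [D ~ [D r]]]]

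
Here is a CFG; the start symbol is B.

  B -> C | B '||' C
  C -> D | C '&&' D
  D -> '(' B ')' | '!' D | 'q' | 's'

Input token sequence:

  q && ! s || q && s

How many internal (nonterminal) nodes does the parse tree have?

[B [B [C [C [D q]] && [D ! [D s]]]] || [C [C [D q]] && [D s]]]

11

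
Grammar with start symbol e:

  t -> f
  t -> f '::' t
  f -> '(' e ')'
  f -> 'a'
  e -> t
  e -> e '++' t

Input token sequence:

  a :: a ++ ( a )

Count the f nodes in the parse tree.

[e [e [t [f a] :: [t [f a]]]] ++ [t [f ( [e [t [f a]]] )]]]

4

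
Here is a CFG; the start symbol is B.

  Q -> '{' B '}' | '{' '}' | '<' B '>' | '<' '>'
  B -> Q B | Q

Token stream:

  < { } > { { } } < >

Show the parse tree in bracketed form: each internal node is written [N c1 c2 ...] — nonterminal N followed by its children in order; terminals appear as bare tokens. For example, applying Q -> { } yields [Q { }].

[B [Q < [B [Q { }]] >] [B [Q { [B [Q { }]] }] [B [Q < >]]]]

B
Q B
< B > B
< Q > B
< { } > B
< { } > Q B
< { } > { B } B
< { } > { Q } B
< { } > { { } } B
< { } > { { } } Q
< { } > { { } } < >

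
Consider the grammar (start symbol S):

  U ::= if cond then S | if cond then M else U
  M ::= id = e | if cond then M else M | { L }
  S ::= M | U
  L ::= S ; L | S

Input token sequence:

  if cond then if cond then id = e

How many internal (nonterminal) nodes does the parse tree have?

6

[S [U if cond then [S [U if cond then [S [M id = e]]]]]]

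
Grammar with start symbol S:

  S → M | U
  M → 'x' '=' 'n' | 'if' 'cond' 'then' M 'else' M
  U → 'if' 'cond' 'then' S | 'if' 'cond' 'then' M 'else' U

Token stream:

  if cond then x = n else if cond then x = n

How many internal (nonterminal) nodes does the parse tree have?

6

[S [U if cond then [M x = n] else [U if cond then [S [M x = n]]]]]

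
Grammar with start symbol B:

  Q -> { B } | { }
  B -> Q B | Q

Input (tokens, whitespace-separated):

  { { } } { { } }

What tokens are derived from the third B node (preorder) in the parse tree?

{ { } }

[B [Q { [B [Q { }]] }] [B [Q { [B [Q { }]] }]]]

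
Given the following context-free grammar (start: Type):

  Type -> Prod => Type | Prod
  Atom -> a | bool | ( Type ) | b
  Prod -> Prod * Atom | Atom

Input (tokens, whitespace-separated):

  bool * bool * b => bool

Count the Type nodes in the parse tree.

[Type [Prod [Prod [Prod [Atom bool]] * [Atom bool]] * [Atom b]] => [Type [Prod [Atom bool]]]]

2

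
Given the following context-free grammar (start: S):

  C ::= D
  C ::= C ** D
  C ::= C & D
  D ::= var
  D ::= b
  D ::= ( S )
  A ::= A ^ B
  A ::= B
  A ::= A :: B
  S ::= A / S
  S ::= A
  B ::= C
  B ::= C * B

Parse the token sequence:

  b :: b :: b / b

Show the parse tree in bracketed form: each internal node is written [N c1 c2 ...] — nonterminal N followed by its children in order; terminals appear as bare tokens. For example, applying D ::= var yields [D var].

[S [A [A [A [B [C [D b]]]] :: [B [C [D b]]]] :: [B [C [D b]]]] / [S [A [B [C [D b]]]]]]

S
A / S
A :: B / S
A :: B :: B / S
B :: B :: B / S
C :: B :: B / S
D :: B :: B / S
b :: B :: B / S
b :: C :: B / S
b :: D :: B / S
b :: b :: B / S
b :: b :: C / S
b :: b :: D / S
b :: b :: b / S
b :: b :: b / A
b :: b :: b / B
b :: b :: b / C
b :: b :: b / D
b :: b :: b / b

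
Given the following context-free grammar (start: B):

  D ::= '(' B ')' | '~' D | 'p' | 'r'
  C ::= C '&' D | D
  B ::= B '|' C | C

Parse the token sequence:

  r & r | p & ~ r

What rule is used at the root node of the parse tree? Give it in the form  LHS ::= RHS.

B ::= B '|' C

[B [B [C [C [D r]] & [D r]]] | [C [C [D p]] & [D ~ [D r]]]]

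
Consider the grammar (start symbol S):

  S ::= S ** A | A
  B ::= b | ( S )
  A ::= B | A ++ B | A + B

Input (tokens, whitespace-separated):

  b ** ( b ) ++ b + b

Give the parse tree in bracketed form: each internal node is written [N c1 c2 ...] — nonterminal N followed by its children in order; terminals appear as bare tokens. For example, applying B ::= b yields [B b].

[S [S [A [B b]]] ** [A [A [A [B ( [S [A [B b]]] )]] ++ [B b]] + [B b]]]

S
S ** A
A ** A
B ** A
b ** A
b ** A + B
b ** A ++ B + B
b ** B ++ B + B
b ** ( S ) ++ B + B
b ** ( A ) ++ B + B
b ** ( B ) ++ B + B
b ** ( b ) ++ B + B
b ** ( b ) ++ b + B
b ** ( b ) ++ b + b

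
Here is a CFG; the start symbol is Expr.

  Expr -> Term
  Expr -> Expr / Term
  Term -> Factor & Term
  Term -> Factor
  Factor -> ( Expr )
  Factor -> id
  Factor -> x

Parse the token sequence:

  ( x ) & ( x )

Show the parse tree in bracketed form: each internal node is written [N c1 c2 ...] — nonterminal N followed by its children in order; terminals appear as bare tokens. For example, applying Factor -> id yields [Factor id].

[Expr [Term [Factor ( [Expr [Term [Factor x]]] )] & [Term [Factor ( [Expr [Term [Factor x]]] )]]]]

Expr
Term
Factor & Term
( Expr ) & Term
( Term ) & Term
( Factor ) & Term
( x ) & Term
( x ) & Factor
( x ) & ( Expr )
( x ) & ( Term )
( x ) & ( Factor )
( x ) & ( x )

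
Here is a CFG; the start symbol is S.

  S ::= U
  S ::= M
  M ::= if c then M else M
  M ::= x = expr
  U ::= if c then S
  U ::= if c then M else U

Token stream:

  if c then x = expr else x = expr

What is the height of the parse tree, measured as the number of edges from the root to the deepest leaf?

[S [M if c then [M x = expr] else [M x = expr]]]

3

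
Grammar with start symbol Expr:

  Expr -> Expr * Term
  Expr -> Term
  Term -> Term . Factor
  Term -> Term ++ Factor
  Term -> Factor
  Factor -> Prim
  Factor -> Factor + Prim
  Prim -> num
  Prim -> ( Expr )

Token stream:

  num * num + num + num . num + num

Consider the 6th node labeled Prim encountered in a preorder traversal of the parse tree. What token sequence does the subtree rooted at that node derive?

[Expr [Expr [Term [Factor [Prim num]]]] * [Term [Term [Factor [Factor [Factor [Prim num]] + [Prim num]] + [Prim num]]] . [Factor [Factor [Prim num]] + [Prim num]]]]

num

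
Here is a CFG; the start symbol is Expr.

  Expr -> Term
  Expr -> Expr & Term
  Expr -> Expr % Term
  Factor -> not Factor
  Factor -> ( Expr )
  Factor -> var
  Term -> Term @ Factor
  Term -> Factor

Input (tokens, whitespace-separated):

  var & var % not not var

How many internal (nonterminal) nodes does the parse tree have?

[Expr [Expr [Expr [Term [Factor var]]] & [Term [Factor var]]] % [Term [Factor not [Factor not [Factor var]]]]]

11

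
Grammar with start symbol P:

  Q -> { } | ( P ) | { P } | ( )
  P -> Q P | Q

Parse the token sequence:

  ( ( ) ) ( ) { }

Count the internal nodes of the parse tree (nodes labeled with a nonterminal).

8

[P [Q ( [P [Q ( )]] )] [P [Q ( )] [P [Q { }]]]]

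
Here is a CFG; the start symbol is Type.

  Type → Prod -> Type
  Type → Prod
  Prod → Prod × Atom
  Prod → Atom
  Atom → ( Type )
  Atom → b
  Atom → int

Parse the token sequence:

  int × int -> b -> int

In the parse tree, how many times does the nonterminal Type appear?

3

[Type [Prod [Prod [Atom int]] × [Atom int]] -> [Type [Prod [Atom b]] -> [Type [Prod [Atom int]]]]]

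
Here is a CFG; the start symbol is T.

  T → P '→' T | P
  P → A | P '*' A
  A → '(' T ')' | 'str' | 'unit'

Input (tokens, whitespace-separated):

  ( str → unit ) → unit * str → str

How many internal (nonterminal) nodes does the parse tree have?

[T [P [A ( [T [P [A str]] → [T [P [A unit]]]] )]] → [T [P [P [A unit]] * [A str]] → [T [P [A str]]]]]

17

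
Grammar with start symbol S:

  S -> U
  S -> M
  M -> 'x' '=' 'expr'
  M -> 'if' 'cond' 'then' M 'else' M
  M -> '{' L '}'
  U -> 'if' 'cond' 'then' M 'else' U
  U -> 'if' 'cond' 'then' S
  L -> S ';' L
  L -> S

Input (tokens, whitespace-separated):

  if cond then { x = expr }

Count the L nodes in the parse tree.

1

[S [U if cond then [S [M { [L [S [M x = expr]]] }]]]]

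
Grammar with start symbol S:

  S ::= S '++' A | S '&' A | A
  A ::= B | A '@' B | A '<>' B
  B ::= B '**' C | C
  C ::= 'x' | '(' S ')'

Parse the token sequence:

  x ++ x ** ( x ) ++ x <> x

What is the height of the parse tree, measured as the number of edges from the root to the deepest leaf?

[S [S [S [A [B [C x]]]] ++ [A [B [B [C x]] ** [C ( [S [A [B [C x]]]] )]]]] ++ [A [A [B [C x]]] <> [B [C x]]]]

9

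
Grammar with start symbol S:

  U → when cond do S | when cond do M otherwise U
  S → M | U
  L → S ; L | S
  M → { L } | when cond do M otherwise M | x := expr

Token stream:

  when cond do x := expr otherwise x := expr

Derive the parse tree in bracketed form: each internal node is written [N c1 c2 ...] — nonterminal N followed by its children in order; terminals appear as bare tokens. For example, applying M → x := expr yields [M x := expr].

[S [M when cond do [M x := expr] otherwise [M x := expr]]]

S
M
when cond do M otherwise M
when cond do x := expr otherwise M
when cond do x := expr otherwise x := expr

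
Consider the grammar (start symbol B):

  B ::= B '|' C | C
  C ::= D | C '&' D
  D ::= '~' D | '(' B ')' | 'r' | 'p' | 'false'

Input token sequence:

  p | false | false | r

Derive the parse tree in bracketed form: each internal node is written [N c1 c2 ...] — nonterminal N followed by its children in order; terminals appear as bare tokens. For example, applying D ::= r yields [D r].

B
B | C
B | C | C
B | C | C | C
C | C | C | C
D | C | C | C
p | C | C | C
p | D | C | C
p | false | C | C
p | false | D | C
p | false | false | C
p | false | false | D
p | false | false | r

[B [B [B [B [C [D p]]] | [C [D false]]] | [C [D false]]] | [C [D r]]]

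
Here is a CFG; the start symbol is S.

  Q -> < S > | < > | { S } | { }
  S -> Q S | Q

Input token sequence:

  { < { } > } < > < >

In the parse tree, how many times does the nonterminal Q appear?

5

[S [Q { [S [Q < [S [Q { }]] >]] }] [S [Q < >] [S [Q < >]]]]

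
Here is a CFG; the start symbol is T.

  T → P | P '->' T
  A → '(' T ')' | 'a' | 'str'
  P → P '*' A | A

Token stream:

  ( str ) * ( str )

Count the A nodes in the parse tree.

4

[T [P [P [A ( [T [P [A str]]] )]] * [A ( [T [P [A str]]] )]]]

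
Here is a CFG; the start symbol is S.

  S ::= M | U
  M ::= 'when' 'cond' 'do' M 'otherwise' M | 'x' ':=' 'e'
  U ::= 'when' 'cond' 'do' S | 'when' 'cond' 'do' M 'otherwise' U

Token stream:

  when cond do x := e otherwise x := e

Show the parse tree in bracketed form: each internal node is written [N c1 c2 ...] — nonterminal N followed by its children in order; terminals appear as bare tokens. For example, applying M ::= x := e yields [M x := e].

S
M
when cond do M otherwise M
when cond do x := e otherwise M
when cond do x := e otherwise x := e

[S [M when cond do [M x := e] otherwise [M x := e]]]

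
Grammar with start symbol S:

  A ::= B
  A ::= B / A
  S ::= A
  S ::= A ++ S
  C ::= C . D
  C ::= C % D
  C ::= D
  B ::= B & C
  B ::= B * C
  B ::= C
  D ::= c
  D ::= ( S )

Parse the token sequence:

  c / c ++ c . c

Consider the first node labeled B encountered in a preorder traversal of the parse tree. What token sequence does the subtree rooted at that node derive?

[S [A [B [C [D c]]] / [A [B [C [D c]]]]] ++ [S [A [B [C [C [D c]] . [D c]]]]]]

c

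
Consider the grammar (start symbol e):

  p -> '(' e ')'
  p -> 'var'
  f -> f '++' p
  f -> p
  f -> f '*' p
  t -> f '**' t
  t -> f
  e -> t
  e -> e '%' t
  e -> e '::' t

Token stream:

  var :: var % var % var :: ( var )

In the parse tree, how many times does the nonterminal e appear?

[e [e [e [e [e [t [f [p var]]]] :: [t [f [p var]]]] % [t [f [p var]]]] % [t [f [p var]]]] :: [t [f [p ( [e [t [f [p var]]]] )]]]]

6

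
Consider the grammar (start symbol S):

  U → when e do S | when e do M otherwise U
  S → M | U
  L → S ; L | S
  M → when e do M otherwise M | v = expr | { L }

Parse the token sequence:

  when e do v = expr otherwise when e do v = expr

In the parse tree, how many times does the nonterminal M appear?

2

[S [U when e do [M v = expr] otherwise [U when e do [S [M v = expr]]]]]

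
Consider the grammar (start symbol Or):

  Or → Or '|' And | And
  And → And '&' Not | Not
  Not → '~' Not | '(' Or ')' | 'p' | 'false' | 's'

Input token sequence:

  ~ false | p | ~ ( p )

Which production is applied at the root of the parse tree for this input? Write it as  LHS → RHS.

Or → Or '|' And

[Or [Or [Or [And [Not ~ [Not false]]]] | [And [Not p]]] | [And [Not ~ [Not ( [Or [And [Not p]]] )]]]]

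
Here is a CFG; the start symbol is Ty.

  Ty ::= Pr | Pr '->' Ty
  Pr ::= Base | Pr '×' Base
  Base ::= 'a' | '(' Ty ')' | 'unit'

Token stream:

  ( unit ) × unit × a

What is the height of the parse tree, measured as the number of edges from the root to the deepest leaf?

8

[Ty [Pr [Pr [Pr [Base ( [Ty [Pr [Base unit]]] )]] × [Base unit]] × [Base a]]]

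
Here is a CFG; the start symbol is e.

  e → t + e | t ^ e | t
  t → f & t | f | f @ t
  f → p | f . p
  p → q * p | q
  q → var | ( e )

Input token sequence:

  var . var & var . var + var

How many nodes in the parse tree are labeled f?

5

[e [t [f [f [p [q var]]] . [p [q var]]] & [t [f [f [p [q var]]] . [p [q var]]]]] + [e [t [f [p [q var]]]]]]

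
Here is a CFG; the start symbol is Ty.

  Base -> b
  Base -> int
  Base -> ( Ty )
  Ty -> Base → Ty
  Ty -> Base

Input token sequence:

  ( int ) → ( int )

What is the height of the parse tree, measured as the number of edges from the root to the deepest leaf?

5

[Ty [Base ( [Ty [Base int]] )] → [Ty [Base ( [Ty [Base int]] )]]]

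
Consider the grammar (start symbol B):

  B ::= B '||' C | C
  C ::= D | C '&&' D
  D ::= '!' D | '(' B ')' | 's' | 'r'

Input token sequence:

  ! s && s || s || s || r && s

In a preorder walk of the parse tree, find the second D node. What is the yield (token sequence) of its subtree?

[B [B [B [B [C [C [D ! [D s]]] && [D s]]] || [C [D s]]] || [C [D s]]] || [C [C [D r]] && [D s]]]

s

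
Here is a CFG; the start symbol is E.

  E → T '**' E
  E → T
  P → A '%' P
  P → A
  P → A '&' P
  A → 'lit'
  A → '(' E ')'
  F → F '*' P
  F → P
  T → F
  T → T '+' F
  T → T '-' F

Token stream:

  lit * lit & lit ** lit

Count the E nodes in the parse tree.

2

[E [T [F [F [P [A lit]]] * [P [A lit] & [P [A lit]]]]] ** [E [T [F [P [A lit]]]]]]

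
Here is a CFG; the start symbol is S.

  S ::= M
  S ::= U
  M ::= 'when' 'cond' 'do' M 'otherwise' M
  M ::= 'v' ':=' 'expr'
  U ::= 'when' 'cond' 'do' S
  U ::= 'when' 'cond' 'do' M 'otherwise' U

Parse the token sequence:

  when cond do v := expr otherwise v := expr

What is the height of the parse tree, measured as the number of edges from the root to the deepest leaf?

[S [M when cond do [M v := expr] otherwise [M v := expr]]]

3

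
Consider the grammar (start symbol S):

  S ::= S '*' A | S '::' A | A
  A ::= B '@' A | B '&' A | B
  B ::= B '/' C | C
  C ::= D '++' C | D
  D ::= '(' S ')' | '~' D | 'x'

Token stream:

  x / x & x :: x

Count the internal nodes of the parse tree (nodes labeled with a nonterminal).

17

[S [S [A [B [B [C [D x]]] / [C [D x]]] & [A [B [C [D x]]]]]] :: [A [B [C [D x]]]]]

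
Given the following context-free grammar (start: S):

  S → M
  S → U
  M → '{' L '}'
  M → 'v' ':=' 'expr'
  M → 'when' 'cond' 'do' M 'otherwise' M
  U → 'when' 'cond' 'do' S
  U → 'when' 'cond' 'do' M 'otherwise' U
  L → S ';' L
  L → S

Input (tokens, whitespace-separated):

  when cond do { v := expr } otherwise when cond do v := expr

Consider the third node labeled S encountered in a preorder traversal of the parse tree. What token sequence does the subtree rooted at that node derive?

v := expr

[S [U when cond do [M { [L [S [M v := expr]]] }] otherwise [U when cond do [S [M v := expr]]]]]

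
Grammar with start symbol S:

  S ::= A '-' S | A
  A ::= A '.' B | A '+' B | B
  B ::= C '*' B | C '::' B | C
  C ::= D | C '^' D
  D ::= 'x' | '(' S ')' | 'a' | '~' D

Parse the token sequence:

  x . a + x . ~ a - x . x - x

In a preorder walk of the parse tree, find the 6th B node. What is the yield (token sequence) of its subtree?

x

[S [A [A [A [A [B [C [D x]]]] . [B [C [D a]]]] + [B [C [D x]]]] . [B [C [D ~ [D a]]]]] - [S [A [A [B [C [D x]]]] . [B [C [D x]]]] - [S [A [B [C [D x]]]]]]]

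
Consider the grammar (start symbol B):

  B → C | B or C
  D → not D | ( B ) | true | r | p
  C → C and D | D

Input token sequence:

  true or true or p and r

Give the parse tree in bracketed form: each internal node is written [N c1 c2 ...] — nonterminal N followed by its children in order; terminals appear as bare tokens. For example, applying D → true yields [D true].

[B [B [B [C [D true]]] or [C [D true]]] or [C [C [D p]] and [D r]]]

B
B or C
B or C or C
C or C or C
D or C or C
true or C or C
true or D or C
true or true or C
true or true or C and D
true or true or D and D
true or true or p and D
true or true or p and r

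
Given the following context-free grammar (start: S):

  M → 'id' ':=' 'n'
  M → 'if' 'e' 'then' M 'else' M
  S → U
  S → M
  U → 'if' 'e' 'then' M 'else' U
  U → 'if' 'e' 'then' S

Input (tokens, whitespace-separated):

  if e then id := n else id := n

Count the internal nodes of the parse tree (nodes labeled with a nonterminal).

4

[S [M if e then [M id := n] else [M id := n]]]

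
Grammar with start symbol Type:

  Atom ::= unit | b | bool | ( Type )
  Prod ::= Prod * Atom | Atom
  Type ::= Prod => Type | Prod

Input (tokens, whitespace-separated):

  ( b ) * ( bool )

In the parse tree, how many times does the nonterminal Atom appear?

[Type [Prod [Prod [Atom ( [Type [Prod [Atom b]]] )]] * [Atom ( [Type [Prod [Atom bool]]] )]]]

4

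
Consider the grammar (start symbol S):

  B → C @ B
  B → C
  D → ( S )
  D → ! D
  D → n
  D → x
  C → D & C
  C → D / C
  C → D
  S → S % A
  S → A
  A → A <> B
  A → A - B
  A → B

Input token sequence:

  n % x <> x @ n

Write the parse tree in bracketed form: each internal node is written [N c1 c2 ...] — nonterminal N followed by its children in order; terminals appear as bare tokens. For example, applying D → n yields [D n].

[S [S [A [B [C [D n]]]]] % [A [A [B [C [D x]]]] <> [B [C [D x]] @ [B [C [D n]]]]]]

S
S % A
A % A
B % A
C % A
D % A
n % A
n % A <> B
n % B <> B
n % C <> B
n % D <> B
n % x <> B
n % x <> C @ B
n % x <> D @ B
n % x <> x @ B
n % x <> x @ C
n % x <> x @ D
n % x <> x @ n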